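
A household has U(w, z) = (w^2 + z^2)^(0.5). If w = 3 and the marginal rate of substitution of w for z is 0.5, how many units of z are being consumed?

z = 6

For CES with ρ = 2, MRS = (z/w)^(-1).
Setting (z/3)^(-1) = 0.5 gives z/3 = 2 and z = 6.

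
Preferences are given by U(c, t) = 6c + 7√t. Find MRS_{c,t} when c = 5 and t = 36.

MU_c = 6, MU_t = 7/(2√t).
MRS = 6 ÷ (7/(2√t)).
At (5, 36): MRS = 72/7.
The indifference curve has slope −72/7 at this bundle.

MRS = 72/7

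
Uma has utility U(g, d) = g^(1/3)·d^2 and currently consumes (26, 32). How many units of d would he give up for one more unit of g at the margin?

MU_g = 1/3·g^(-2/3)·d^2 and MU_d = 2·g^(1/3)·d.
MRS = MU_g/MU_d = (1/6)·d/g.
At (26, 32): MRS = 8/39.
So at (26, 32) the consumer would give up 8/39 units of d for one more unit of g.

MRS = 8/39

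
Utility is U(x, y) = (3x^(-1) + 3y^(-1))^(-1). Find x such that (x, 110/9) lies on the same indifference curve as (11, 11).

U depends on (x, y) only through S = 3x^(-1) + 3y^(-1), so equal utility means equal S. At (11, 11): S = 6/11.
With y = 110/9: 3·(110/9)^(-1) = 27/110, so 3x^(-1) = 6/11 − 27/110 = 0.3, i.e. x^(-1) = 0.1.
Hence x = 1/0.1 = 10.
Check: U(10, 110/9) = 1.8333.

x = 10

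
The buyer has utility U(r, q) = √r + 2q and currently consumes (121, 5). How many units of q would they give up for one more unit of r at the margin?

MU_r = 1/(2√r), MU_q = 2.
MRS = 1/(2√r) ÷ 2.
At (121, 5): MRS = 1/44.
So at (121, 5) the consumer would give up 1/44 units of q for one more unit of r.

MRS = 1/44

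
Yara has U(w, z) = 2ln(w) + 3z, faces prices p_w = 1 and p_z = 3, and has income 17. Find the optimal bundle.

MU_w = 2/w, MU_z = 3.
MRS = 2/w ÷ 3.
Tangency: set MRS = p_w/p_z = 1/3.
MRS depends only on w: (2/3)/w = 1/3 ⇒ w* = (2/3)/(1/3) = 2.
From the budget, 3·z = 17 − 1·2 = 15, so z* = 5.

w* = 2, z* = 5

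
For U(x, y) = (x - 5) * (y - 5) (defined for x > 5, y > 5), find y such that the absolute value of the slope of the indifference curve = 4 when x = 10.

MU_x = (y−5), MU_y = (x−5).
MRS = (y−5)/(x−5).
Substitute x = 10: MRS = (y − 5)/5. Setting this equal to 4 gives y − 5 = 4·5 = 20, so y = 25.

y = 25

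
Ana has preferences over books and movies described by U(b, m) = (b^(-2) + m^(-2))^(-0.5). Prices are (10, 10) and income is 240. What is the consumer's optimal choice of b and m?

For CES with ρ = -2, MRS = (m/b)^3.
Tangency: set MRS = p_b/p_m = 10/10 = 1.
So (m/b)^3 = 1; taking the cube root, m/b = 1, i.e. m = b.
Substitute into the budget 10·b + 10·m = 240: 20·b = 240, so b* = 12 and m* = 12.

b* = 12, m* = 12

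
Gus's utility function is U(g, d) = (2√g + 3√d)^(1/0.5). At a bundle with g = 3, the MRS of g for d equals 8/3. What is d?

For CES with ρ = 0.5, MRS = (2/3)·√(d/g).
Setting (2/3)·√(d/3) = 8/3 gives √(d/3) = 4, so d/3 = 16 and d = 48.

d = 48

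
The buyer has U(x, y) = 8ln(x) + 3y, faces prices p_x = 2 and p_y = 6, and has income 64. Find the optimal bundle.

MU_x = 8/x, MU_y = 3.
MRS = 8/x ÷ 3.
Tangency: set MRS = p_x/p_y = 2/6 = 1/3.
MRS depends only on x: (8/3)/x = 1/3 ⇒ x* = (8/3)/(1/3) = 8.
From the budget, 6·y = 64 − 2·8 = 48, so y* = 8.

x* = 8, y* = 8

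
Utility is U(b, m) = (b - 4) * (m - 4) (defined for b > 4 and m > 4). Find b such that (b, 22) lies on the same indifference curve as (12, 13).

b = 8

U(12, 13) = 72.
Set U(b, 22) = 72 and solve.
With m = 22: (22 − 4) = 18, so (b − 4) = 72/18 = 4.
So b = 4 + 4 = 8.
Check: U(8, 22) = 72.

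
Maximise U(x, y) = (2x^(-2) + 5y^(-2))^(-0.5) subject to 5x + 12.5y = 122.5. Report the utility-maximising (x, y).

For CES with ρ = -2, MRS = (2/5)·(y/x)^3.
Tangency: set MRS = p_x/p_y = 5/12.5 = 0.4.
So (y/x)^3 = 1; taking the cube root, y/x = 1, i.e. y = x.
Substitute into the budget 5·x + 12.5·y = 122.5: 17.5·x = 122.5, so x* = 7 and y* = 7.

x* = 7, y* = 7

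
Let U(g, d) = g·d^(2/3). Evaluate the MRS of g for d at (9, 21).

MRS = 3.5

MU_g = d^(2/3) and MU_d = 2/3·g·d^(-1/3).
MRS = MU_g/MU_d = (1.5)·d/g.
At (9, 21): MRS = 3.5.
So at (9, 21) the consumer would give up 3.5 units of d for one more unit of g.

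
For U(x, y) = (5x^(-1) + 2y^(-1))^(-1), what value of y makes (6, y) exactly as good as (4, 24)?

y = 4

U depends on (x, y) only through S = 5x^(-1) + 2y^(-1), so equal utility means equal S. At (4, 24): S = 4/3.
With x = 6: 5·6^(-1) = 5/6, so 2y^(-1) = 4/3 − 5/6 = 0.5, i.e. y^(-1) = 0.25.
Hence y = 1/0.25 = 4.
Check: U(6, 4) = 0.75.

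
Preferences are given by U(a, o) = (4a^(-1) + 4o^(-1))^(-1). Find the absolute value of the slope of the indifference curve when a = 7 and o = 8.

For CES with ρ = -1, MRS = (o/a)^2.
At (7, 8): MRS = 64/49.
The indifference curve has slope −64/49 at this bundle.

MRS = 64/49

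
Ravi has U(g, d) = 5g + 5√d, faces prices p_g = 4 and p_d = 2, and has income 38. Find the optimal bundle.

g* = 9, d* = 1

MU_g = 5, MU_d = 5/(2√d).
MRS = 5 ÷ (5/(2√d)).
Tangency: set MRS = p_g/p_d = 4/2 = 2.
MRS depends only on d: 2·√d = 2 ⇒ √d = 2/2 = 1 ⇒ d* = 1.
From the budget, 4·g = 38 − 2·1 = 36, so g* = 9.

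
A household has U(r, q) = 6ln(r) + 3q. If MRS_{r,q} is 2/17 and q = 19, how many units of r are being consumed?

MU_r = 6/r, MU_q = 3.
MRS = 6/r ÷ 3.
MRS depends only on r: 2/r = 2/17 ⇒ r = 2/(2/17) = 17.

r = 17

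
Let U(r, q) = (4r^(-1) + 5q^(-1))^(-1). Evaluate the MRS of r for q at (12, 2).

For CES with ρ = -1, MRS = (4/5)·(q/r)^2.
At (12, 2): MRS = 1/45.
The indifference curve has slope −1/45 at this bundle.

MRS = 1/45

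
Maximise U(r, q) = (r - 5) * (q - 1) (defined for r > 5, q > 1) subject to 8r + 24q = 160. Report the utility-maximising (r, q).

MU_r = (q−1), MU_q = (r−5).
MRS = (q−1)/(r−5).
Tangency: set MRS = p_r/p_q = 8/24 = 1/3.
So (q − 1)/(r − 5) = 1/3, i.e. (q − 1) = (1/3)·(r − 5).
Rewrite the budget in excess-of-subsistence terms: 8·(r − 5) + 24·(q − 1) = 160 − 8·5 − 24·1 = 96.
Substituting, 16·(r − 5) = 96, so r − 5 = 6 and r* = 11.
Then q − 1 = (1/3)·6 = 2, so q* = 3.

r* = 11, q* = 3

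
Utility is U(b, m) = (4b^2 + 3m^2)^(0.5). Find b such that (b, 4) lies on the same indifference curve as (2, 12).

b = 10

U depends on (b, m) only through S = 4b^2 + 3m^2, so equal utility means equal S. At (2, 12): S = 448.
With m = 4: 3·4^2 = 48, so 4b^2 = 448 − 48 = 400, i.e. b^2 = 100.
Hence b = √100 = 10.
Check: U(10, 4) = 21.166.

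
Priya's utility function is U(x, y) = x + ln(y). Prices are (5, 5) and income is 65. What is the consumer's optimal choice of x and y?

x* = 12, y* = 1

MU_x = 1, MU_y = 1/y.
MRS = 1 ÷ (1/y).
Tangency: set MRS = p_x/p_y = 5/5 = 1.
MRS depends only on y: y = 1 ⇒ y* = 1.
From the budget, 5·x = 65 − 5·1 = 60, so x* = 12.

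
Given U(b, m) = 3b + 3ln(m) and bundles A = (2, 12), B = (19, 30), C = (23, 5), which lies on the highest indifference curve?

Bundle C

Evaluate utility at each bundle:
U(A) = 13.455.
U(B) = 67.204.
U(C) = 73.828.
Highest utility is C, so C ≻ B ≻ A.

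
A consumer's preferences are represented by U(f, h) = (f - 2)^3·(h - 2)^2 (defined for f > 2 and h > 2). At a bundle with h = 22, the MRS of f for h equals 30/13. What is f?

MU_f = 3·(f−2)^2·(h−2)^2, MU_h = 2·(f−2)^3·(h−2).
MRS = (3/2)·(h−2)/(f−2).
Substitute h = 22: MRS = 30/(f − 2). Setting this equal to 30/13 gives f − 2 = 30/(30/13) = 13, so f = 15.

f = 15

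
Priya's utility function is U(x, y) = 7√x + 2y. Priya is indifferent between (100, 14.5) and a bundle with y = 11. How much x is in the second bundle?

x = 121

U(100, 14.5) = 99.
Set U(x, 11) = 99 and solve.
With y = 11: 7√x = 99 − 2·11 = 77, so √x = 11 and x = 121.
Check: U(121, 11) = 99.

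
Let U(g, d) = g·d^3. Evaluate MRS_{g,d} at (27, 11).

MU_g = d^3 and MU_d = 3·g·d^2.
MRS = MU_g/MU_d = (1/3)·d/g.
At (27, 11): MRS = 11/81.
The indifference curve has slope −11/81 at this bundle.

MRS = 11/81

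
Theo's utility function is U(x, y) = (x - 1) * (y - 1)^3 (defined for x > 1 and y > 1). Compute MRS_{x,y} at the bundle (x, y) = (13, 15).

MU_x = (y−1)^3, MU_y = 3·(x−1)·(y−1)^2.
MRS = (1/3)·(y−1)/(x−1).
At (13, 15): MRS = 7/18.
So at (13, 15) the consumer would give up 7/18 units of y for one more unit of x.

MRS = 7/18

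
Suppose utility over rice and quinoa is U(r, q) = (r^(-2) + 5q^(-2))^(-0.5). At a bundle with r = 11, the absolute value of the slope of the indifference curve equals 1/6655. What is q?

q = 1

For CES with ρ = -2, MRS = (1/5)·(q/r)^3.
Setting (1/5)·(q/11)^3 = 1/6655 gives (q/11)^3 = 1/1331, so q/11 = 1/11 and q = 1.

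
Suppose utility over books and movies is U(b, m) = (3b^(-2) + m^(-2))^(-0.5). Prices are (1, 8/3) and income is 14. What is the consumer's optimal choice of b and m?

For CES with ρ = -2, MRS = (3/1)·(m/b)^3.
Tangency: set MRS = p_b/p_m = 1/(8/3) = 0.375.
So (m/b)^3 = 0.125; taking the cube root, m/b = 0.5, i.e. m = 0.5·b.
Substitute into the budget 1·b + (8/3)·m = 14: (7/3)·b = 14, so b* = 6 and m* = 0.5·6 = 3.

b* = 6, m* = 3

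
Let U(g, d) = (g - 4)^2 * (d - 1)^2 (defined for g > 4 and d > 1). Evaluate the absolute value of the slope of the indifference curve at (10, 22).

MRS = 3.5

MU_g = 2·(g−4)·(d−1)^2, MU_d = 2·(g−4)^2·(d−1).
MRS = (d−1)/(g−4).
At (10, 22): MRS = 3.5.
The indifference curve has slope −3.5 at this bundle.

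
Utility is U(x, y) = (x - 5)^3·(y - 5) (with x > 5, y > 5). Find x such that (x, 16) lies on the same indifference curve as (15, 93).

U(15, 93) = 88000.
Set U(x, 16) = 88000 and solve.
With y = 16: (16 − 5) = 11, so (x − 5)^3 = 88000/11 = 8000.
Taking the cube root (with x > 5): x − 5 = 20, so x = 25.
Check: U(25, 16) = 88000.

x = 25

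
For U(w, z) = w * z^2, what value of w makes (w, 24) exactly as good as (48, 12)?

w = 12

U(48, 12) = 6912.
Set U(w, 24) = 6912 and solve.
With z = 24: 24^2 = 576, so w = 6912/576 = 12.
Check: U(12, 24) = 6912.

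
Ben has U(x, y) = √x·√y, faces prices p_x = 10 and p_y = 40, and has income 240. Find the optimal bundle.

MU_x = 0.5·x^(-0.5)·√y and MU_y = 0.5·√x·y^(-0.5).
MRS = MU_x/MU_y = y/x.
Tangency: set MRS = p_x/p_y = 10/40 = 0.25.
So y/x = 0.25, i.e. y = 0.25·x.
Substitute into the budget 10·x + 40·y = 240: 20·x = 240, so x* = 12.
Then y* = 0.25·12 = 3.

x* = 12, y* = 3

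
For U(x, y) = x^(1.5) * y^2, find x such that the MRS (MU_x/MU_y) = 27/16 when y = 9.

MU_x = 1.5·√x·y^2 and MU_y = 2·x^(1.5)·y.
MRS = MU_x/MU_y = (0.75)·y/x.
Substitute y = 9: MRS = 6.75/x. Setting 6.75/x = 27/16 gives x = 6.75/(27/16) = 4.

x = 4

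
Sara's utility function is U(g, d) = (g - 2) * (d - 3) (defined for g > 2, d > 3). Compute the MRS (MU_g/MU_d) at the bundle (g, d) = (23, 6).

MRS = 1/7

MU_g = (d−3), MU_d = (g−2).
MRS = (d−3)/(g−2).
At (23, 6): MRS = 1/7.
The indifference curve has slope −1/7 at this bundle.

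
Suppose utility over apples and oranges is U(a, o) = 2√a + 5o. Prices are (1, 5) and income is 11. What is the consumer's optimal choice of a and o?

a* = 1, o* = 2

MU_a = 2/(2√a), MU_o = 5.
MRS = 2/(2√a) ÷ 5.
Tangency: set MRS = p_a/p_o = 1/5 = 0.2.
MRS depends only on a: 0.2/√a = 0.2 ⇒ √a = 0.2/0.2 = 1 ⇒ a* = 1.
From the budget, 5·o = 11 − 1·1 = 10, so o* = 2.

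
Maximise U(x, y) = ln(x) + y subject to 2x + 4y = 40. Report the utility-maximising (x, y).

MU_x = 1/x, MU_y = 1.
MRS = 1/x ÷ 1.
Tangency: set MRS = p_x/p_y = 2/4 = 0.5.
MRS depends only on x: 1/x = 0.5 ⇒ x* = 1/0.5 = 2.
From the budget, 4·y = 40 − 2·2 = 36, so y* = 9.

x* = 2, y* = 9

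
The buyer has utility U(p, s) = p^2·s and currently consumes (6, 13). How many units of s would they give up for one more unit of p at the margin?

MRS = 13/3

MU_p = 2·p·s and MU_s = p^2.
MRS = MU_p/MU_s = (2/1)·s/p.
At (6, 13): MRS = 13/3.
The indifference curve has slope −13/3 at this bundle.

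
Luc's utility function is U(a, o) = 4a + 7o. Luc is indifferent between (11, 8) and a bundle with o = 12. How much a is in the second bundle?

U(11, 8) = 100.
Set U(a, 12) = 100 and solve.
4a + 7·12 = 100 ⇒ 4a = 16 ⇒ a = 4.
Check: U(4, 12) = 100.

a = 4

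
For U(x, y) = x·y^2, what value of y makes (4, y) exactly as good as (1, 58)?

y = 29

U(1, 58) = 3364.
Set U(4, y) = 3364 and solve.
With x = 4: y^2 = 3364/4 = 841; taking the square root, y = 29.
Check: U(4, 29) = 3364.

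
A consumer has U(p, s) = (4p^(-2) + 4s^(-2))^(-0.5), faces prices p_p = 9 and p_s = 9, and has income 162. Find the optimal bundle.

For CES with ρ = -2, MRS = (s/p)^3.
Tangency: set MRS = p_p/p_s = 9/9 = 1.
So (s/p)^3 = 1; taking the cube root, s/p = 1, i.e. s = p.
Substitute into the budget 9·p + 9·s = 162: 18·p = 162, so p* = 9 and s* = 9.

p* = 9, s* = 9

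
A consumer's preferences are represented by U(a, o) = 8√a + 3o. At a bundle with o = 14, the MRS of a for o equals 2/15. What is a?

MU_a = 8/(2√a), MU_o = 3.
MRS = 8/(2√a) ÷ 3.
MRS depends only on a: (4/3)/√a = 2/15 ⇒ √a = (4/3)/(2/15) = 10 ⇒ a = 100.

a = 100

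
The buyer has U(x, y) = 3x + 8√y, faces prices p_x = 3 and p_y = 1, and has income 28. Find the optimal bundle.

MU_x = 3, MU_y = 8/(2√y).
MRS = 3 ÷ (8/(2√y)).
Tangency: set MRS = p_x/p_y = 3/1 = 3.
MRS depends only on y: 0.75·√y = 3 ⇒ √y = 3/0.75 = 4 ⇒ y* = 16.
From the budget, 3·x = 28 − 1·16 = 12, so x* = 4.

x* = 4, y* = 16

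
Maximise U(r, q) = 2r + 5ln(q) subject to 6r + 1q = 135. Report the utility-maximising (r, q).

MU_r = 2, MU_q = 5/q.
MRS = 2 ÷ (5/q).
Tangency: set MRS = p_r/p_q = 6/1 = 6.
MRS depends only on q: 0.4·q = 6 ⇒ q* = 6/0.4 = 15.
From the budget, 6·r = 135 − 1·15 = 120, so r* = 20.

r* = 20, q* = 15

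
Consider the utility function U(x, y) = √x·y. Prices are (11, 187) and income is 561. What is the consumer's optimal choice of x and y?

MU_x = 0.5·x^(-0.5)·y and MU_y = √x.
MRS = MU_x/MU_y = (0.5)·y/x.
Tangency: set MRS = p_x/p_y = 11/187 = 1/17.
So (0.5)·y/x = 1/17, i.e. y = (2/17)·x.
Substitute into the budget 11·x + 187·y = 561: 33·x = 561, so x* = 17.
Then y* = (2/17)·17 = 2.

x* = 17, y* = 2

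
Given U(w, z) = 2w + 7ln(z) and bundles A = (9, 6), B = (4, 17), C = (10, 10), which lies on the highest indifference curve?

Evaluate utility at each bundle:
U(A) = 30.542.
U(B) = 27.832.
U(C) = 36.118.
Highest utility is C, so C ≻ A ≻ B.

Bundle C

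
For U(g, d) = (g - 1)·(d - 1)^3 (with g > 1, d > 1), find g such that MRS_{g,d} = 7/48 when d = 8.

MU_g = (d−1)^3, MU_d = 3·(g−1)·(d−1)^2.
MRS = (1/3)·(d−1)/(g−1).
Substitute d = 8: MRS = (7/3)/(g − 1). Setting this equal to 7/48 gives g − 1 = (7/3)/(7/48) = 16, so g = 17.

g = 17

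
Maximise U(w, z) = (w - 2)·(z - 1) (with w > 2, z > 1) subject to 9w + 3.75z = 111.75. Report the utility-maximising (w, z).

MU_w = (z−1), MU_z = (w−2).
MRS = (z−1)/(w−2).
Tangency: set MRS = p_w/p_z = 9/3.75 = 2.4.
So (z − 1)/(w − 2) = 2.4, i.e. (z − 1) = 2.4·(w − 2).
Rewrite the budget in excess-of-subsistence terms: 9·(w − 2) + 3.75·(z − 1) = 111.75 − 9·2 − 3.75·1 = 90.
Substituting, 18·(w − 2) = 90, so w − 2 = 5 and w* = 7.
Then z − 1 = 2.4·5 = 12, so z* = 13.

w* = 7, z* = 13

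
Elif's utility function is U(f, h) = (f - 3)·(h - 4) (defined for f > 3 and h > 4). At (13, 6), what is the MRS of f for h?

MRS = 0.2

MU_f = (h−4), MU_h = (f−3).
MRS = (h−4)/(f−3).
At (13, 6): MRS = 0.2.
That is, one extra unit of f is worth 0.2 units of h at the margin.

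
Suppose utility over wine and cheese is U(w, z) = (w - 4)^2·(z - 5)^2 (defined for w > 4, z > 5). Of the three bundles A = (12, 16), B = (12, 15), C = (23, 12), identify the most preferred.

Evaluate utility at each bundle:
U(A) = 7744.
U(B) = 6400.
U(C) = 17689.
Highest utility is C, so C ≻ A ≻ B.

Bundle C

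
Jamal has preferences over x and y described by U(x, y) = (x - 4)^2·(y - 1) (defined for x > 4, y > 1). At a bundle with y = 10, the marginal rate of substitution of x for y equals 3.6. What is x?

MU_x = 2·(x−4)·(y−1), MU_y = (x−4)^2.
MRS = (2/1)·(y−1)/(x−4).
Substitute y = 10: MRS = 18/(x − 4). Setting this equal to 3.6 gives x − 4 = 18/3.6 = 5, so x = 9.

x = 9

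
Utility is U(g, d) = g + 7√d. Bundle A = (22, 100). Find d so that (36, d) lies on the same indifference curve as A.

d = 64

U(22, 100) = 92.
Set U(36, d) = 92 and solve.
With g = 36: 7√d = 92 − 36 = 56, so √d = 8 and d = 64.
Check: U(36, 64) = 92.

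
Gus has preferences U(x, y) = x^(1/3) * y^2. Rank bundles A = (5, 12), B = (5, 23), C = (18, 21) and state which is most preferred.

Bundle C

Evaluate utility at each bundle:
U(A) = 246.237.
U(B) = 904.577.
U(C) = 1155.747.
Highest utility is C, so C ≻ B ≻ A.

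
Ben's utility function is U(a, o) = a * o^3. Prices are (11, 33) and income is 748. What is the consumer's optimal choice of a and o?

MU_a = o^3 and MU_o = 3·a·o^2.
MRS = MU_a/MU_o = (1/3)·o/a.
Tangency: set MRS = p_a/p_o = 11/33 = 1/3.
So (1/3)·o/a = 1/3, i.e. o = a.
Substitute into the budget 11·a + 33·o = 748: 44·a = 748, so a* = 17.
Then o* = 17.

a* = 17, o* = 17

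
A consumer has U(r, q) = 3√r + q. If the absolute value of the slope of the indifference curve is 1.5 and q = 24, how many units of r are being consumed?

r = 1

MU_r = 3/(2√r), MU_q = 1.
MRS = 3/(2√r) ÷ 1.
MRS depends only on r: 1.5/√r = 1.5 ⇒ √r = 1.5/1.5 = 1 ⇒ r = 1.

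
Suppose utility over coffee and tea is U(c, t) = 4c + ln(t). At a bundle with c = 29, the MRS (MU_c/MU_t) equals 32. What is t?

t = 8

MU_c = 4, MU_t = 1/t.
MRS = 4 ÷ (1/t).
MRS depends only on t: 4·t = 32 ⇒ t = 32/4 = 8.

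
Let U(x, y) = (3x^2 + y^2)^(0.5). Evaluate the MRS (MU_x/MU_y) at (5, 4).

MRS = 3.75

For CES with ρ = 2, MRS = (3/1)·(y/x)^(-1).
At (5, 4): MRS = 3.75.
The indifference curve has slope −3.75 at this bundle.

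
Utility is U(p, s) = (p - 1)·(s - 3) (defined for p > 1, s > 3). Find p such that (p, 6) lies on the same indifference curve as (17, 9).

p = 33

U(17, 9) = 96.
Set U(p, 6) = 96 and solve.
With s = 6: (6 − 3) = 3, so (p − 1) = 96/3 = 32.
So p = 1 + 32 = 33.
Check: U(33, 6) = 96.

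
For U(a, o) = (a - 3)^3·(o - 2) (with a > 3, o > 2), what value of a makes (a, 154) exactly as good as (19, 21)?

U(19, 21) = 77824.
Set U(a, 154) = 77824 and solve.
With o = 154: (154 − 2) = 152, so (a − 3)^3 = 77824/152 = 512.
Taking the cube root (with a > 3): a − 3 = 8, so a = 11.
Check: U(11, 154) = 77824.

a = 11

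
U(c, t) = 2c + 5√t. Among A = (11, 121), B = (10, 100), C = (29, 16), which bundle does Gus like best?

Bundle C

Evaluate utility at each bundle:
U(A) = 77.000.
U(B) = 70.000.
U(C) = 78.000.
Highest utility is C, so C ≻ A ≻ B.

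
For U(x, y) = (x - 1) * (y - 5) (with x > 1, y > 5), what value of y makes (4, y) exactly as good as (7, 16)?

U(7, 16) = 66.
Set U(4, y) = 66 and solve.
With x = 4: (4 − 1) = 3, so (y − 5) = 66/3 = 22.
So y = 5 + 22 = 27.
Check: U(4, 27) = 66.

y = 27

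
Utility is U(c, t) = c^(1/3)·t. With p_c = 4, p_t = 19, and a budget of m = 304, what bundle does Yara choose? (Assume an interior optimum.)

MU_c = 1/3·c^(-2/3)·t and MU_t = c^(1/3).
MRS = MU_c/MU_t = (1/3)·t/c.
Tangency: set MRS = p_c/p_t = 4/19.
So (1/3)·t/c = 4/19, i.e. t = (12/19)·c.
Substitute into the budget 4·c + 19·t = 304: 16·c = 304, so c* = 19.
Then t* = (12/19)·19 = 12.

c* = 19, t* = 12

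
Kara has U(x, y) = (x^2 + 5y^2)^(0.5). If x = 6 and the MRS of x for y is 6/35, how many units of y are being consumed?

y = 7

For CES with ρ = 2, MRS = (1/5)·(y/x)^(-1).
Setting (1/5)·(y/6)^(-1) = 6/35 gives (y/6)^(-1) = 6/7, so y/6 = 7/6 and y = 7.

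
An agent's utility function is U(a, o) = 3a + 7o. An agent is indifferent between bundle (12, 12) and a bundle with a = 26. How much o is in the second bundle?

U(12, 12) = 120.
Set U(26, o) = 120 and solve.
3·26 + 7o = 120 ⇒ 7o = 42 ⇒ o = 6.
Check: U(26, 6) = 120.

o = 6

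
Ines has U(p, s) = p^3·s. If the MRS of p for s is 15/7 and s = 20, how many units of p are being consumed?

p = 28

MU_p = 3·p^2·s and MU_s = p^3.
MRS = MU_p/MU_s = (3/1)·s/p.
Substitute s = 20: MRS = 60/p. Setting 60/p = 15/7 gives p = 60/(15/7) = 28.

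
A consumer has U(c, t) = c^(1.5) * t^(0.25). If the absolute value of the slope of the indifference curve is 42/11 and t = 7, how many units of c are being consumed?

MU_c = 1.5·√c·t^(0.25) and MU_t = 0.25·c^(1.5)·t^(-0.75).
MRS = MU_c/MU_t = (6)·t/c.
Substitute t = 7: MRS = 42/c. Setting 42/c = 42/11 gives c = 42/(42/11) = 11.

c = 11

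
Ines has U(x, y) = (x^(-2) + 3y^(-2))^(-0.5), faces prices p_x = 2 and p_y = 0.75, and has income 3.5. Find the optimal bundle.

x* = 1, y* = 2

For CES with ρ = -2, MRS = (1/3)·(y/x)^3.
Tangency: set MRS = p_x/p_y = 2/0.75 = 8/3.
So (y/x)^3 = 8; taking the cube root, y/x = 2, i.e. y = 2·x.
Substitute into the budget 2·x + 0.75·y = 3.5: 3.5·x = 3.5, so x* = 1 and y* = 2·1 = 2.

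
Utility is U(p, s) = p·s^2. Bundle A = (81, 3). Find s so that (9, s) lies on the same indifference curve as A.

s = 9

U(81, 3) = 729.
Set U(9, s) = 729 and solve.
With p = 9: s^2 = 729/9 = 81; taking the square root, s = 9.
Check: U(9, 9) = 729.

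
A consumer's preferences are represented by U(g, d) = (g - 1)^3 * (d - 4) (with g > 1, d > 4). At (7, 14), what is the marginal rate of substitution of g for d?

MRS = 5

MU_g = 3·(g−1)^2·(d−4), MU_d = (g−1)^3.
MRS = (3/1)·(d−4)/(g−1).
At (7, 14): MRS = 5.
That is, one extra unit of g is worth 5 units of d at the margin.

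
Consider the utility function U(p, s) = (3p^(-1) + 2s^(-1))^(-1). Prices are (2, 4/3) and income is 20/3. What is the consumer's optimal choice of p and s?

For CES with ρ = -1, MRS = (3/2)·(s/p)^2.
Tangency: set MRS = p_p/p_s = 2/(4/3) = 1.5.
So (s/p)^2 = 1; taking the square root, s/p = 1, i.e. s = p.
Substitute into the budget 2·p + (4/3)·s = 20/3: (10/3)·p = 20/3, so p* = 2 and s* = 2.

p* = 2, s* = 2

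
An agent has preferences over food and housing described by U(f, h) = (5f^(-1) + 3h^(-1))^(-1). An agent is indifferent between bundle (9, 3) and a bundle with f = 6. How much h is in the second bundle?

U depends on (f, h) only through S = 5f^(-1) + 3h^(-1), so equal utility means equal S. At (9, 3): S = 14/9.
With f = 6: 5·6^(-1) = 5/6, so 3h^(-1) = 14/9 − 5/6 = 13/18, i.e. h^(-1) = 13/54.
Hence h = 1/(13/54) = 54/13.
Check: U(6, 54/13) = 0.6429.

h = 54/13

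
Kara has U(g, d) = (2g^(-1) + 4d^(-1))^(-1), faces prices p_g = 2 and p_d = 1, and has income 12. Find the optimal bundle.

For CES with ρ = -1, MRS = (2/4)·(d/g)^2.
Tangency: set MRS = p_g/p_d = 2/1 = 2.
So (d/g)^2 = 4; taking the square root, d/g = 2, i.e. d = 2·g.
Substitute into the budget 2·g + 1·d = 12: 4·g = 12, so g* = 3 and d* = 2·3 = 6.

g* = 3, d* = 6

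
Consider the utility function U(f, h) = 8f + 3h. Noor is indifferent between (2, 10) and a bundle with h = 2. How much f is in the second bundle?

U(2, 10) = 46.
Set U(f, 2) = 46 and solve.
8f + 3·2 = 46 ⇒ 8f = 40 ⇒ f = 5.
Check: U(5, 2) = 46.

f = 5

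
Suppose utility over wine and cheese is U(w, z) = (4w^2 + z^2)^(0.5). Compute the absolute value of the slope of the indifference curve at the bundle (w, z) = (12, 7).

For CES with ρ = 2, MRS = (4/1)·(z/w)^(-1).
At (12, 7): MRS = 48/7.
The indifference curve has slope −48/7 at this bundle.

MRS = 48/7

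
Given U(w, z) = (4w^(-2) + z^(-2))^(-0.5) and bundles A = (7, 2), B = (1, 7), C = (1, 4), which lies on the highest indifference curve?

Bundle A

Evaluate utility at each bundle:
U(A) = 1.736.
U(B) = 0.499.
U(C) = 0.496.
Highest utility is A, so A ≻ B ≻ C.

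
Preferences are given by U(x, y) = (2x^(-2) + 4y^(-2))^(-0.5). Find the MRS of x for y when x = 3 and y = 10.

MRS = 500/27

For CES with ρ = -2, MRS = (2/4)·(y/x)^3.
At (3, 10): MRS = 500/27.
That is, one extra unit of x is worth 500/27 units of y at the margin.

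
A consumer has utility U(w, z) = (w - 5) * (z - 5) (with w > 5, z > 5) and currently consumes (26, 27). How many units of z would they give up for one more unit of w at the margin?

MU_w = (z−5), MU_z = (w−5).
MRS = (z−5)/(w−5).
At (26, 27): MRS = 22/21.
That is, one extra unit of w is worth 22/21 units of z at the margin.

MRS = 22/21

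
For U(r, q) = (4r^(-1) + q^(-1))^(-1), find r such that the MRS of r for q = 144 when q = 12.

For CES with ρ = -1, MRS = (4/1)·(q/r)^2.
Setting (4/1)·(12/r)^2 = 144 gives (12/r)^2 = 36, so 12/r = 6 and r = 2.

r = 2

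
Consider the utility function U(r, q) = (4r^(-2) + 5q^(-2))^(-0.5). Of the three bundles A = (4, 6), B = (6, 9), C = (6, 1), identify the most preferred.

Bundle B

Evaluate utility at each bundle:
U(A) = 1.604.
U(B) = 2.405.
U(C) = 0.442.
Highest utility is B, so B ≻ A ≻ C.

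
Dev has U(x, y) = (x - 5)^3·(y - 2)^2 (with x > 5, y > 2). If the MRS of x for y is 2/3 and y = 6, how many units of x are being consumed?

x = 14

MU_x = 3·(x−5)^2·(y−2)^2, MU_y = 2·(x−5)^3·(y−2).
MRS = (3/2)·(y−2)/(x−5).
Substitute y = 6: MRS = 6/(x − 5). Setting this equal to 2/3 gives x − 5 = 6/(2/3) = 9, so x = 14.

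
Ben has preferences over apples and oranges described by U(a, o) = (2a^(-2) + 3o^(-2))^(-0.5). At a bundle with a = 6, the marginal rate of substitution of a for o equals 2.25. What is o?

For CES with ρ = -2, MRS = (2/3)·(o/a)^3.
Setting (2/3)·(o/6)^3 = 2.25 gives (o/6)^3 = 3.375, so o/6 = 1.5 and o = 9.

o = 9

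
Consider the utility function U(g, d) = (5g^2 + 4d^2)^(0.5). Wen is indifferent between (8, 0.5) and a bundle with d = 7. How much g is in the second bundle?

U depends on (g, d) only through S = 5g^2 + 4d^2, so equal utility means equal S. At (8, 0.5): S = 321.
With d = 7: 4·7^2 = 196, so 5g^2 = 321 − 196 = 125, i.e. g^2 = 25.
Hence g = √25 = 5.
Check: U(5, 7) = 17.9165.

g = 5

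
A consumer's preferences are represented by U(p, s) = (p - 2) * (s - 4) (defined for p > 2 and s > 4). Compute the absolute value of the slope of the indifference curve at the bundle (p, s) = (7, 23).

MU_p = (s−4), MU_s = (p−2).
MRS = (s−4)/(p−2).
At (7, 23): MRS = 3.8.
That is, one extra unit of p is worth 3.8 units of s at the margin.

MRS = 3.8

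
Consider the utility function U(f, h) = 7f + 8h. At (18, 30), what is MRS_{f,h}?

MRS = 0.875

MU_f = 7, MU_h = 8, so MRS = 7/8 = 0.875 at every bundle.
At (18, 30): MRS = 0.875.
The indifference curve has slope −0.875 at this bundle.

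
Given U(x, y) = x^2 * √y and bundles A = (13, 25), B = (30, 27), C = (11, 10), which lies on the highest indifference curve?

Evaluate utility at each bundle:
U(A) = 845.000.
U(B) = 4676.537.
U(C) = 382.636.
Highest utility is B, so B ≻ A ≻ C.

Bundle B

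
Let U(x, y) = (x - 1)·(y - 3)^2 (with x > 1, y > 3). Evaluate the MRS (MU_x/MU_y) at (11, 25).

MU_x = (y−3)^2, MU_y = 2·(x−1)·(y−3).
MRS = (1/2)·(y−3)/(x−1).
At (11, 25): MRS = 1.1.
The indifference curve has slope −1.1 at this bundle.

MRS = 1.1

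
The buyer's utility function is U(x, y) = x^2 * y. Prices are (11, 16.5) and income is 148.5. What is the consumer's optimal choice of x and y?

MU_x = 2·x·y and MU_y = x^2.
MRS = MU_x/MU_y = (2/1)·y/x.
Tangency: set MRS = p_x/p_y = 11/16.5 = 2/3.
So (2/1)·y/x = 2/3, i.e. y = (1/3)·x.
Substitute into the budget 11·x + 16.5·y = 148.5: 16.5·x = 148.5, so x* = 9.
Then y* = (1/3)·9 = 3.

x* = 9, y* = 3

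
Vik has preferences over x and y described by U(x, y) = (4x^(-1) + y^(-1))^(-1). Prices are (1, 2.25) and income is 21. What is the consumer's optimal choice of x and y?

For CES with ρ = -1, MRS = (4/1)·(y/x)^2.
Tangency: set MRS = p_x/p_y = 1/2.25 = 4/9.
So (y/x)^2 = 1/9; taking the square root, y/x = 1/3, i.e. y = (1/3)·x.
Substitute into the budget 1·x + 2.25·y = 21: 1.75·x = 21, so x* = 12 and y* = (1/3)·12 = 4.

x* = 12, y* = 4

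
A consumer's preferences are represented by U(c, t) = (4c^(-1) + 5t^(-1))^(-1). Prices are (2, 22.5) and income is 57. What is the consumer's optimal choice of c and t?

c* = 6, t* = 2

For CES with ρ = -1, MRS = (4/5)·(t/c)^2.
Tangency: set MRS = p_c/p_t = 2/22.5 = 4/45.
So (t/c)^2 = 1/9; taking the square root, t/c = 1/3, i.e. t = (1/3)·c.
Substitute into the budget 2·c + 22.5·t = 57: 9.5·c = 57, so c* = 6 and t* = (1/3)·6 = 2.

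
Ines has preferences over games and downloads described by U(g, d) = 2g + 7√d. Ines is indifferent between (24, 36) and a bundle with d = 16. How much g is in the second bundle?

g = 31

U(24, 36) = 90.
Set U(g, 16) = 90 and solve.
With d = 16: √16 = 4, so 2g = 90 − 7·4 = 62 and g = 31.
Check: U(31, 16) = 90.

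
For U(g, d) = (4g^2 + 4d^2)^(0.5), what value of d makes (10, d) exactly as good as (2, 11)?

d = 5

U depends on (g, d) only through S = 4g^2 + 4d^2, so equal utility means equal S. At (2, 11): S = 500.
With g = 10: 4·10^2 = 400, so 4d^2 = 500 − 400 = 100, i.e. d^2 = 25.
Hence d = √25 = 5.
Check: U(10, 5) = 22.3607.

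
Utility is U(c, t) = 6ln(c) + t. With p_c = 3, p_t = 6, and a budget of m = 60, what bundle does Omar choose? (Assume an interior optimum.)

c* = 12, t* = 4

MU_c = 6/c, MU_t = 1.
MRS = 6/c ÷ 1.
Tangency: set MRS = p_c/p_t = 3/6 = 0.5.
MRS depends only on c: 6/c = 0.5 ⇒ c* = 6/0.5 = 12.
From the budget, 6·t = 60 − 3·12 = 24, so t* = 4.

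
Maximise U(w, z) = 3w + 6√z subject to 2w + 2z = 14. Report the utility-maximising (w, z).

w* = 6, z* = 1

MU_w = 3, MU_z = 6/(2√z).
MRS = 3 ÷ (6/(2√z)).
Tangency: set MRS = p_w/p_z = 2/2 = 1.
MRS depends only on z: √z = 1 ⇒ √z = 1 ⇒ z* = 1.
From the budget, 2·w = 14 − 2·1 = 12, so w* = 6.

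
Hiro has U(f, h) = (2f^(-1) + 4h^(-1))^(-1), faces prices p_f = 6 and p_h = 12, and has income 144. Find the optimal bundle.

For CES with ρ = -1, MRS = (2/4)·(h/f)^2.
Tangency: set MRS = p_f/p_h = 6/12 = 0.5.
So (h/f)^2 = 1; taking the square root, h/f = 1, i.e. h = f.
Substitute into the budget 6·f + 12·h = 144: 18·f = 144, so f* = 8 and h* = 8.

f* = 8, h* = 8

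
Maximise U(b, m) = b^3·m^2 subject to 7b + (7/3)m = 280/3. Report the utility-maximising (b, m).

b* = 8, m* = 16

MU_b = 3·b^2·m^2 and MU_m = 2·b^3·m.
MRS = MU_b/MU_m = (3/2)·m/b.
Tangency: set MRS = p_b/p_m = 7/(7/3) = 3.
So (3/2)·m/b = 3, i.e. m = 2·b.
Substitute into the budget 7·b + (7/3)·m = 280/3: (35/3)·b = 280/3, so b* = 8.
Then m* = 2·8 = 16.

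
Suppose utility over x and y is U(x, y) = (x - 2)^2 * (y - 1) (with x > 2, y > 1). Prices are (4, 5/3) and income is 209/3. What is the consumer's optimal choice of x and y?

x* = 12, y* = 13

MU_x = 2·(x−2)·(y−1), MU_y = (x−2)^2.
MRS = (2/1)·(y−1)/(x−2).
Tangency: set MRS = p_x/p_y = 4/(5/3) = 2.4.
So (2/1)·(y − 1)/(x − 2) = 2.4, i.e. (y − 1) = 1.2·(x − 2).
Rewrite the budget in excess-of-subsistence terms: 4·(x − 2) + (5/3)·(y − 1) = 209/3 − 4·2 − (5/3)·1 = 60.
Substituting, 6·(x − 2) = 60, so x − 2 = 10 and x* = 12.
Then y − 1 = 1.2·10 = 12, so y* = 13.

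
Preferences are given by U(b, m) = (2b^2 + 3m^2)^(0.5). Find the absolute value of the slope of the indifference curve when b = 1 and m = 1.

MRS = 2/3

For CES with ρ = 2, MRS = (2/3)·(m/b)^(-1).
At (1, 1): MRS = 2/3.
That is, one extra unit of b is worth 2/3 units of m at the margin.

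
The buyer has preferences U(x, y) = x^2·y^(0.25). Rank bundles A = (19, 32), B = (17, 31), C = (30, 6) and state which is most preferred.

Bundle C

Evaluate utility at each bundle:
U(A) = 858.608.
U(B) = 681.928.
U(C) = 1408.576.
Highest utility is C, so C ≻ A ≻ B.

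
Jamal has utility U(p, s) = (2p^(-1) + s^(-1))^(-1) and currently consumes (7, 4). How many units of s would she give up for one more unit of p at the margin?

MRS = 32/49

For CES with ρ = -1, MRS = (2/1)·(s/p)^2.
At (7, 4): MRS = 32/49.
So at (7, 4) the consumer would give up 32/49 units of s for one more unit of p.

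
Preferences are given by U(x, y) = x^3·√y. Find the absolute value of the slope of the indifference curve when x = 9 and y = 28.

MU_x = 3·x^2·√y and MU_y = 0.5·x^3·y^(-0.5).
MRS = MU_x/MU_y = (6)·y/x.
At (9, 28): MRS = 56/3.
So at (9, 28) the consumer would give up 56/3 units of y for one more unit of x.

MRS = 56/3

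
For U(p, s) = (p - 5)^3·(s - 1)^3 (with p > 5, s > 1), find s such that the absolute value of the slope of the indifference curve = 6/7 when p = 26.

s = 19

MU_p = 3·(p−5)^2·(s−1)^3, MU_s = 3·(p−5)^3·(s−1)^2.
MRS = (s−1)/(p−5).
Substitute p = 26: MRS = (s − 1)/21. Setting this equal to 6/7 gives s − 1 = (6/7)·21 = 18, so s = 19.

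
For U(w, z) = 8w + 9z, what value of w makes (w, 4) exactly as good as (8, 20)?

U(8, 20) = 244.
Set U(w, 4) = 244 and solve.
8w + 9·4 = 244 ⇒ 8w = 208 ⇒ w = 26.
Check: U(26, 4) = 244.

w = 26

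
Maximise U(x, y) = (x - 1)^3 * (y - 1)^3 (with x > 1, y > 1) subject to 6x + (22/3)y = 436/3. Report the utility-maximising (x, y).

x* = 12, y* = 10

MU_x = 3·(x−1)^2·(y−1)^3, MU_y = 3·(x−1)^3·(y−1)^2.
MRS = (y−1)/(x−1).
Tangency: set MRS = p_x/p_y = 6/(22/3) = 9/11.
So (y − 1)/(x − 1) = 9/11, i.e. (y − 1) = (9/11)·(x − 1).
Rewrite the budget in excess-of-subsistence terms: 6·(x − 1) + (22/3)·(y − 1) = 436/3 − 6·1 − (22/3)·1 = 132.
Substituting, 12·(x − 1) = 132, so x − 1 = 11 and x* = 12.
Then y − 1 = (9/11)·11 = 9, so y* = 10.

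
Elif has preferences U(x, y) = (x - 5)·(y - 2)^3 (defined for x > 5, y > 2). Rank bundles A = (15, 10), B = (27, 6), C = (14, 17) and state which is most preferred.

Evaluate utility at each bundle:
U(A) = 5120.
U(B) = 1408.
U(C) = 30375.
Highest utility is C, so C ≻ A ≻ B.

Bundle C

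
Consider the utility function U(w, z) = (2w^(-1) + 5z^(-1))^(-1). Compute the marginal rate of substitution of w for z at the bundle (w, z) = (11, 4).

For CES with ρ = -1, MRS = (2/5)·(z/w)^2.
At (11, 4): MRS = 32/605.
The indifference curve has slope −32/605 at this bundle.

MRS = 32/605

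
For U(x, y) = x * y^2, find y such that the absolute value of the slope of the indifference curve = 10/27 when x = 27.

MU_x = y^2 and MU_y = 2·x·y.
MRS = MU_x/MU_y = (1/2)·y/x.
Substitute x = 27: MRS = y/54. Setting y/54 = 10/27 gives y = (10/27)·54 = 20.

y = 20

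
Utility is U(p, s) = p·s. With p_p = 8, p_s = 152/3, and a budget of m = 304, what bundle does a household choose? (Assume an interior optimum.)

p* = 19, s* = 3

MU_p = s and MU_s = p.
MRS = MU_p/MU_s = s/p.
Tangency: set MRS = p_p/p_s = 8/(152/3) = 3/19.
So s/p = 3/19, i.e. s = (3/19)·p.
Substitute into the budget 8·p + (152/3)·s = 304: 16·p = 304, so p* = 19.
Then s* = (3/19)·19 = 3.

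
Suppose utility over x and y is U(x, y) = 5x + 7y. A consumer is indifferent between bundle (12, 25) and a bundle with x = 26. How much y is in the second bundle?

U(12, 25) = 235.
Set U(26, y) = 235 and solve.
5·26 + 7y = 235 ⇒ 7y = 105 ⇒ y = 15.
Check: U(26, 15) = 235.

y = 15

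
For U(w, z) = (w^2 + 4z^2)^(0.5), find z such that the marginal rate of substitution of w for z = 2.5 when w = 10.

For CES with ρ = 2, MRS = (1/4)·(z/w)^(-1).
Setting (1/4)·(z/10)^(-1) = 2.5 gives (z/10)^(-1) = 10, so z/10 = 0.1 and z = 1.

z = 1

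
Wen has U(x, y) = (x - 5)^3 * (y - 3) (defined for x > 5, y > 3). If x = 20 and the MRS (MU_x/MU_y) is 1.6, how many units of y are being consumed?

y = 11

MU_x = 3·(x−5)^2·(y−3), MU_y = (x−5)^3.
MRS = (3/1)·(y−3)/(x−5).
Substitute x = 20: MRS = (y − 3)/5. Setting this equal to 1.6 gives y − 3 = 1.6·5 = 8, so y = 11.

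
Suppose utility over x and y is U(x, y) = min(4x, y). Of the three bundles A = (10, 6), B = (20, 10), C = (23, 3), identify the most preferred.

Bundle B

Evaluate utility at each bundle:
U(A) = 6.
U(B) = 10.
U(C) = 3.
Highest utility is B, so B ≻ A ≻ C.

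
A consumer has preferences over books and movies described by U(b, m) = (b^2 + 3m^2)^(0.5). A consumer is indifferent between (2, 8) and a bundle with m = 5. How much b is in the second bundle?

b = 11

U depends on (b, m) only through S = b^2 + 3m^2, so equal utility means equal S. At (2, 8): S = 196.
With m = 5: 3·5^2 = 75, so b^2 = 196 − 75 = 121.
Hence b = √121 = 11.
Check: U(11, 5) = 14.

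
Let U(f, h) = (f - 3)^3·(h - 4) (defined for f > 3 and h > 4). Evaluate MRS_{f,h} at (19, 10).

MRS = 1.125

MU_f = 3·(f−3)^2·(h−4), MU_h = (f−3)^3.
MRS = (3/1)·(h−4)/(f−3).
At (19, 10): MRS = 1.125.
The indifference curve has slope −1.125 at this bundle.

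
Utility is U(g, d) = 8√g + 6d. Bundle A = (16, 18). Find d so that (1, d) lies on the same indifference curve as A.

U(16, 18) = 140.
Set U(1, d) = 140 and solve.
With g = 1: √1 = 1, so 6d = 140 − 8·1 = 132 and d = 22.
Check: U(1, 22) = 140.

d = 22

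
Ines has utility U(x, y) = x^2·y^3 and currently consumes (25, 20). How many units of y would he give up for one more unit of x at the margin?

MU_x = 2·x·y^3 and MU_y = 3·x^2·y^2.
MRS = MU_x/MU_y = (2/3)·y/x.
At (25, 20): MRS = 8/15.
So at (25, 20) the consumer would give up 8/15 units of y for one more unit of x.

MRS = 8/15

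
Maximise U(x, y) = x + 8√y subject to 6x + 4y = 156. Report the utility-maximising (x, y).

MU_x = 1, MU_y = 8/(2√y).
MRS = 1 ÷ (8/(2√y)).
Tangency: set MRS = p_x/p_y = 6/4 = 1.5.
MRS depends only on y: 0.25·√y = 1.5 ⇒ √y = 1.5/0.25 = 6 ⇒ y* = 36.
From the budget, 6·x = 156 − 4·36 = 12, so x* = 2.

x* = 2, y* = 36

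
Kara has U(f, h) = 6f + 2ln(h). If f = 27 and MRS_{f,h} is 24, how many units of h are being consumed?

h = 8

MU_f = 6, MU_h = 2/h.
MRS = 6 ÷ (2/h).
MRS depends only on h: 3·h = 24 ⇒ h = 24/3 = 8.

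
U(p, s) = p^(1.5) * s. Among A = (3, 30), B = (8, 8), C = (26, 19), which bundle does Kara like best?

Evaluate utility at each bundle:
U(A) = 155.885.
U(B) = 181.019.
U(C) = 2518.916.
Highest utility is C, so C ≻ B ≻ A.

Bundle C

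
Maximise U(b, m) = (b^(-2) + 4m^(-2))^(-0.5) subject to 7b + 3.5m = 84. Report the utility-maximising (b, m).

b* = 6, m* = 12

For CES with ρ = -2, MRS = (1/4)·(m/b)^3.
Tangency: set MRS = p_b/p_m = 7/3.5 = 2.
So (m/b)^3 = 8; taking the cube root, m/b = 2, i.e. m = 2·b.
Substitute into the budget 7·b + 3.5·m = 84: 14·b = 84, so b* = 6 and m* = 2·6 = 12.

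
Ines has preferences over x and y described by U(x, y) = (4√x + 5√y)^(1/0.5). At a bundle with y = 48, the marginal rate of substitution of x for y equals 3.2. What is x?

x = 3

For CES with ρ = 0.5, MRS = (4/5)·√(y/x).
Setting (4/5)·√(48/x) = 3.2 gives √(48/x) = 4, so 48/x = 16 and x = 3.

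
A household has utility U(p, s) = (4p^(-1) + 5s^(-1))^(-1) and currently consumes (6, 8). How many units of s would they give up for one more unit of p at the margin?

For CES with ρ = -1, MRS = (4/5)·(s/p)^2.
At (6, 8): MRS = 64/45.
So at (6, 8) the consumer would give up 64/45 units of s for one more unit of p.

MRS = 64/45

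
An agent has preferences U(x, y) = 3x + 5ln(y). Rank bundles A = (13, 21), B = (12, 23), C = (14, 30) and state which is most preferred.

Evaluate utility at each bundle:
U(A) = 54.223.
U(B) = 51.677.
U(C) = 59.006.
Highest utility is C, so C ≻ A ≻ B.

Bundle C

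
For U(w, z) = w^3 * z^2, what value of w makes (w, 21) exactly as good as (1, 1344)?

w = 16

U(1, 1344) = 1806336.
Set U(w, 21) = 1806336 and solve.
With z = 21: 21^2 = 441, so w^3 = 1806336/441 = 4096; taking the cube root, w = 16.
Check: U(16, 21) = 1806336.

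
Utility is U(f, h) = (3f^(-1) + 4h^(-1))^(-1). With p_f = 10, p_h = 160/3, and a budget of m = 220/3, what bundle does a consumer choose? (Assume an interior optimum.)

f* = 2, h* = 1

For CES with ρ = -1, MRS = (3/4)·(h/f)^2.
Tangency: set MRS = p_f/p_h = 10/(160/3) = 3/16.
So (h/f)^2 = 0.25; taking the square root, h/f = 0.5, i.e. h = 0.5·f.
Substitute into the budget 10·f + (160/3)·h = 220/3: (110/3)·f = 220/3, so f* = 2 and h* = 0.5·2 = 1.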